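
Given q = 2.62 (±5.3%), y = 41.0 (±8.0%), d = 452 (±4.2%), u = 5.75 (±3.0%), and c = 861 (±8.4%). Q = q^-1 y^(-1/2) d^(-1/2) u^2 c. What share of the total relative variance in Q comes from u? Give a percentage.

23.2%

(δQ/Q)² = (-1·δq/q)² + (−½·δy/y)² + (−½·δd/d)² + (2·δu/u)² + (1·δc/c)²
  q term: (-1×0.0530)² = 0.00281
  y term: (-0.5×0.0800)² = 0.00160
  d term: (-0.5×0.0420)² = 0.000441
  u term: (2×0.0300)² = 0.00360
  c term: (1×0.0840)² = 0.00706
Total = 0.0155. Share from u = 0.00360/0.0155 = 0.232.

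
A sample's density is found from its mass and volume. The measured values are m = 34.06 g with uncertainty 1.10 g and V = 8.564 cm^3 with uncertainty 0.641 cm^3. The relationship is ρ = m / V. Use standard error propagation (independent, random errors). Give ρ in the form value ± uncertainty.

3.977 ± 0.324 g/cm^3

Since ρ is a product/quotient, work with relative uncertainties:
  (1·δm/m)² = (1×0.0323)² = 0.00104;  (-1·δV/V)² = (-1×0.0748)² = 0.00560
δρ/ρ = √(0.00665) = 0.0815
ρ = 3.977 g/cm^3, so δρ = 0.0815 × 3.977 = 0.324 g/cm^3.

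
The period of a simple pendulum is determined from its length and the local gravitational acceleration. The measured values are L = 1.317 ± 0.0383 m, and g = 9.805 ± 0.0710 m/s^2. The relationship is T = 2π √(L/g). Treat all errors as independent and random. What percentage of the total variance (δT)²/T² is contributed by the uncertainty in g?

(δT/T)² = (½·δL/L)² + (−½·δg/g)²
  L term: (0.5×0.0291)² = 0.000211
  g term: (-0.5×0.00724)² = 1.31e-05
Total = 0.000225. Share from g = 1.31e-05/0.000225 = 0.0584.

5.84%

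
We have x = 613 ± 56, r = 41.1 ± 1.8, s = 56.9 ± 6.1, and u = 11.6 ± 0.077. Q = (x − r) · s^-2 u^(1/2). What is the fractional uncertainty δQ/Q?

0.236

Let w = x − r = 572. δw = √(δx² + δr²) = √(3140 + 3.24) = 56.0, so δw/w = 0.0980.
Q is then a monomial in w, s, u:
δQ/Q = √((δw/w)² + (-2·δs/s)² + (½·δu/u)²) = √(0.00960 + 0.0460 + 1.1e-05) = 0.236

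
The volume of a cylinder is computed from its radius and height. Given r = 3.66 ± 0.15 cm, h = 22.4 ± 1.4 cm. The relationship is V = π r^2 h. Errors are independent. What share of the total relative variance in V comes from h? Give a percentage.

36.8%

(δV/V)² = (2·δr/r)² + (1·δh/h)²
  r term: (2×0.0410)² = 0.00672
  h term: (1×0.0625)² = 0.00391
Total = 0.0106. Share from h = 0.00391/0.0106 = 0.368.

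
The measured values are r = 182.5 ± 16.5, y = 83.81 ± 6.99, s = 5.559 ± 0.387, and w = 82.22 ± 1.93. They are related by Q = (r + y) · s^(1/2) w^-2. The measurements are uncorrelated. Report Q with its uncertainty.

Let u = r + y = 266.3. δu = √(δr² + δy²) = √(272 + 48.9) = 17.9, so δu/u = 0.0673.
Q is then a monomial in u, s, w:
δQ/Q = √((δu/u)² + (½·δs/s)² + (-2·δw/w)²) = √(0.00453 + 0.00121 + 0.00220) = 0.0891
Q = 0.09288, so δQ = 0.0891 × 0.09288 = 0.00828.

0.09288 ± 0.00828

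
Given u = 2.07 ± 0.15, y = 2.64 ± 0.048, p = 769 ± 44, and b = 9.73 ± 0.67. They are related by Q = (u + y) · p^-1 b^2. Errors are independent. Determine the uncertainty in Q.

0.0886

Let w = u + y = 4.71. δw = √(δu² + δy²) = √(0.0225 + 0.00230) = 0.157, so δw/w = 0.0334.
Q is then a monomial in w, p, b:
δQ/Q = √((δw/w)² + (-1·δp/p)² + (2·δb/b)²) = √(0.00112 + 0.00327 + 0.0190) = 0.153
Q = 0.580, so δQ = 0.153 × 0.580 = 0.0886.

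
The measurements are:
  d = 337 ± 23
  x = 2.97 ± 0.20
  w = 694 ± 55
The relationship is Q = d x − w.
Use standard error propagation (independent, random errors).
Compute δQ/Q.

Let p = d·x = 1000. δp/p = √((1·δd/d)² + (1·δx/x)²) = √(0.00466 + 0.00453) = 0.0959, so δp = 96.0.
Q = p − w: δQ = √(δp² + δw²) = √(9210 + 3020) = 111
Q = 307, so δQ/Q = 111/307 = 0.360.

0.360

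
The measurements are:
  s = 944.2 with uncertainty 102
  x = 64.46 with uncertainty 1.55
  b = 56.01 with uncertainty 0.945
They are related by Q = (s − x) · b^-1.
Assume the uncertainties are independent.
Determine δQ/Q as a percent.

11.7%

Let u = s − x = 879.7. δu = √(δs² + δx²) = √(10400 + 2.40) = 102, so δu/u = 0.116.
Q is then a monomial in u, b:
δQ/Q = √((δu/u)² + (-1·δb/b)²) = √(0.0134 + 0.000285) = 0.117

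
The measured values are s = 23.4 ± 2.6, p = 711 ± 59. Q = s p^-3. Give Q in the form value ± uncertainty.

For a monomial Q ∝ s, p^-3, fractional errors add in quadrature:
  (1·δs/s)² = (1×0.111)² = 0.0123;  (-3·δp/p)² = (-3×0.0830)² = 0.0620
δQ/Q = √(0.0743) = 0.273
Q = 6.51e-08, so δQ = 0.273 × 6.51e-08 = 1.77e-08.

(6.51 ± 1.77) × 10^-8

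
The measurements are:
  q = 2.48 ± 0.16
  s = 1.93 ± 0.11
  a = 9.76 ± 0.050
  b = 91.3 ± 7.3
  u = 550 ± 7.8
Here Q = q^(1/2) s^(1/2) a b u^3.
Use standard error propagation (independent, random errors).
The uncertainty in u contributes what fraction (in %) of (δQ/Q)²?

18.0%

(δQ/Q)² = (½·δq/q)² + (½·δs/s)² + (1·δa/a)² + (1·δb/b)² + (3·δu/u)²
  q term: (0.5×0.0645)² = 0.00104
  s term: (0.5×0.0570)² = 0.000812
  a term: (1×0.00512)² = 2.62e-05
  b term: (1×0.0800)² = 0.00639
  u term: (3×0.0142)² = 0.00181
Total = 0.0101. Share from u = 0.00181/0.0101 = 0.180.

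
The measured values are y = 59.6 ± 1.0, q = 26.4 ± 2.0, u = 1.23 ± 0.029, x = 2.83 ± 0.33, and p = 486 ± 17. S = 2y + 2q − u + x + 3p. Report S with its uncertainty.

1630 ± 51.2

Absolute uncertainties add in quadrature for a linear combination:
  (2·δy)² = 4.00;  (2·δq)² = 16.0;  (δu)² = 0.000841;  (δx)² = 0.109;  (3·δp)² = 2600
δS = √(2620) = 51.2
S = 1630.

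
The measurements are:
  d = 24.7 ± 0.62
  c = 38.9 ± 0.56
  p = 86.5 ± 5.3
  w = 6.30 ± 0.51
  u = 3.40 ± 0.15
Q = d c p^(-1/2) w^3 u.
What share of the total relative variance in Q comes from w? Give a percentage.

(δQ/Q)² = (1·δd/d)² + (1·δc/c)² + (−½·δp/p)² + (3·δw/w)² + (1·δu/u)²
  d term: (1×0.0251)² = 0.000630
  c term: (1×0.0144)² = 0.000207
  p term: (-0.5×0.0613)² = 0.000939
  w term: (3×0.0810)² = 0.0590
  u term: (1×0.0441)² = 0.00195
Total = 0.0627. Share from w = 0.0590/0.0627 = 0.941.

94.1%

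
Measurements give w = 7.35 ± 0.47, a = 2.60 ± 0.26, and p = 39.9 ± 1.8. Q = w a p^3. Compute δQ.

Relative error in a monomial: (δQ/Q)² = Σ (nᵢ · δxᵢ/xᵢ)².
  (1·δw/w)² = (1×0.0639)² = 0.00409;  (1·δa/a)² = (1×0.100)² = 0.0100;  (3·δp/p)² = (3×0.0451)² = 0.0183
δQ/Q = √(0.0324) = 0.180
Q = 1.21e+06, so δQ = 0.180 × 1.21e+06 = 2.19e+05.

2.19e+05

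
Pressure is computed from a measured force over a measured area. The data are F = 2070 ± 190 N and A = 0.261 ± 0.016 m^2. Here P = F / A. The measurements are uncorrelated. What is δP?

875 Pa

Products/powers → add relative errors in quadrature, weighted by exponent:
  (1·δF/F)² = (1×0.0918)² = 0.00842;  (-1·δA/A)² = (-1×0.0613)² = 0.00376
δP/P = √(0.0122) = 0.110
P = 7930 Pa, so δP = 0.110 × 7930 = 875 Pa.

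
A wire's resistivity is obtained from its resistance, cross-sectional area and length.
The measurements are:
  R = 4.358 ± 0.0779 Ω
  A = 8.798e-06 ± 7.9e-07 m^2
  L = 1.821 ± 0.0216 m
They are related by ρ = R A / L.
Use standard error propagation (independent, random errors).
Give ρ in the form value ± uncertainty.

(2.106 ± 0.194) × 10^-5 Ω·m

ρ is a product of powers, so relative uncertainties combine in quadrature:
  (1·δR/R)² = (1×0.0179)² = 0.000320;  (1·δA/A)² = (1×0.0898)² = 0.00806;  (-1·δL/L)² = (-1×0.0119)² = 0.000141
δρ/ρ = √(0.00852) = 0.0923
ρ = 2.106e-05 Ω·m, so δρ = 0.0923 × 2.106e-05 = 1.94e-06 Ω·m.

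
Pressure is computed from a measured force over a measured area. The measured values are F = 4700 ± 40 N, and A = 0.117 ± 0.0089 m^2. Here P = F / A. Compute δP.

3070 Pa

Products/powers → add relative errors in quadrature, weighted by exponent:
  (1·δF/F)² = (1×0.00851)² = 7.24e-05;  (-1·δA/A)² = (-1×0.0761)² = 0.00579
δP/P = √(0.00586) = 0.0765
P = 40200 Pa, so δP = 0.0765 × 40200 = 3070 Pa.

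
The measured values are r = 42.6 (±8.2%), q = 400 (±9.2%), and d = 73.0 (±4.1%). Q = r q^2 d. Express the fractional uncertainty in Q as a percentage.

Relative error in a monomial: (δQ/Q)² = Σ (nᵢ · δxᵢ/xᵢ)².
  (1·δr/r)² = (1×0.0820)² = 0.00672;  (2·δq/q)² = (2×0.0920)² = 0.0339;  (1·δd/d)² = (1×0.0410)² = 0.00168
δQ/Q = √(0.0423) = 0.206

20.6%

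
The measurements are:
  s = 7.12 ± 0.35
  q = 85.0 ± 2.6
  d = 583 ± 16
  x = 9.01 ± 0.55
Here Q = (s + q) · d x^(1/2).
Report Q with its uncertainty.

Let u = s + q = 92.1. δu = √(δs² + δq²) = √(0.122 + 6.76) = 2.62, so δu/u = 0.0285.
Q is then a monomial in u, d, x:
δQ/Q = √((δu/u)² + (1·δd/d)² + (½·δx/x)²) = √(0.000811 + 0.000753 + 0.000932) = 0.0500
Q = 1.61e+05, so δQ = 0.0500 × 1.61e+05 = 8050.

(1.61 ± 0.0805) × 10^5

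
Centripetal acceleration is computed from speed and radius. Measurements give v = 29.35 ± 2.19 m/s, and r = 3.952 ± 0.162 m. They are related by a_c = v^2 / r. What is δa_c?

Products/powers → add relative errors in quadrature, weighted by exponent:
  (2·δv/v)² = (2×0.0746)² = 0.0223;  (-1·δr/r)² = (-1×0.0410)² = 0.00168
δa_c/a_c = √(0.0240) = 0.155
a_c = 218.0 m/s^2, so δa_c = 0.155 × 218.0 = 33.7 m/s^2.

33.7 m/s^2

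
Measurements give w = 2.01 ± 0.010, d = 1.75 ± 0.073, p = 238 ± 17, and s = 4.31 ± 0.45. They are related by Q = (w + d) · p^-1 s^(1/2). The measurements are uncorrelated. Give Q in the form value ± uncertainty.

0.0328 ± 0.00297

Let u = w + d = 3.76. δu = √(δw² + δd²) = √(0.000100 + 0.00533) = 0.0737, so δu/u = 0.0196.
Q is then a monomial in u, p, s:
δQ/Q = √((δu/u)² + (-1·δp/p)² + (½·δs/s)²) = √(0.000384 + 0.00510 + 0.00273) = 0.0906
Q = 0.0328, so δQ = 0.0906 × 0.0328 = 0.00297.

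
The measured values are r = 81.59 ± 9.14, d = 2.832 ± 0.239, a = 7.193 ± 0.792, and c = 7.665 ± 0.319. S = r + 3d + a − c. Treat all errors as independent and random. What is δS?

9.21

For a sum/difference, combine absolute errors in quadrature:
  (δr)² = 83.5;  (3·δd)² = 0.514;  (δa)² = 0.627;  (δc)² = 0.102
δS = √(84.8) = 9.21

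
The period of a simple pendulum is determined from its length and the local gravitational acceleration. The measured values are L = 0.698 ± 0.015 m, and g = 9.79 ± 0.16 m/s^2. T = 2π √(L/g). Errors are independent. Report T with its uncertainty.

1.68 ± 0.0226 s

Since T is a product/quotient, work with relative uncertainties:
  (½·δL/L)² = (0.5×0.0215)² = 0.000115;  (−½·δg/g)² = (-0.5×0.0163)² = 6.68e-05
δT/T = √(0.000182) = 0.0135
T = 1.68 s, so δT = 0.0135 × 1.68 = 0.0226 s.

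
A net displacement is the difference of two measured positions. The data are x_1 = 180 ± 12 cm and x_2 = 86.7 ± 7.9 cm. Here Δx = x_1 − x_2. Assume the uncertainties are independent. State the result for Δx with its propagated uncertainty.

For a sum/difference, combine absolute errors in quadrature:
  (δx_1)² = 144;  (δx_2)² = 62.4
δΔx = √(206) = 14.4 cm
Δx = 93.3 cm.

93.3 ± 14.4 cm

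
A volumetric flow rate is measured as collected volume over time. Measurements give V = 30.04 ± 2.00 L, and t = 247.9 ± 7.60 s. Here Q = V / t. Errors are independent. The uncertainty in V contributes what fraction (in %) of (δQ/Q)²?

82.5%

(δQ/Q)² = (1·δV/V)² + (-1·δt/t)²
  V term: (1×0.0666)² = 0.00443
  t term: (-1×0.0307)² = 0.000940
Total = 0.00537. Share from V = 0.00443/0.00537 = 0.825.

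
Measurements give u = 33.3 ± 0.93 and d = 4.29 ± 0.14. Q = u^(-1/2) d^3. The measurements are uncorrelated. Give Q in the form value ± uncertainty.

13.7 ± 1.35

For a monomial Q ∝ u^(-1/2), d^3, fractional errors add in quadrature:
  (−½·δu/u)² = (-0.5×0.0279)² = 0.000195;  (3·δd/d)² = (3×0.0326)² = 0.00958
δQ/Q = √(0.00978) = 0.0989
Q = 13.7, so δQ = 0.0989 × 13.7 = 1.35.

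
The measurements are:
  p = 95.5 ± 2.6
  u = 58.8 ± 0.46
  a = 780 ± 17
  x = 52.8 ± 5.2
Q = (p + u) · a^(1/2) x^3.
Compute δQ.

Let w = p + u = 154. δw = √(δp² + δu²) = √(6.76 + 0.212) = 2.64, so δw/w = 0.0171.
Q is then a monomial in w, a, x:
δQ/Q = √((δw/w)² + (½·δa/a)² + (3·δx/x)²) = √(0.000293 + 0.000119 + 0.0873) = 0.296
Q = 6.34e+08, so δQ = 0.296 × 6.34e+08 = 1.88e+08.

1.88e+08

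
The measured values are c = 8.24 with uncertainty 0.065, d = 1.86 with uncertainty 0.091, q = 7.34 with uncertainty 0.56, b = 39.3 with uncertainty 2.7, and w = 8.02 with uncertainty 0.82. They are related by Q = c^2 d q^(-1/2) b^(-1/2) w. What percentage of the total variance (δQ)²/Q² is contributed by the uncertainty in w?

(δQ/Q)² = (2·δc/c)² + (1·δd/d)² + (−½·δq/q)² + (−½·δb/b)² + (1·δw/w)²
  c term: (2×0.00789)² = 0.000249
  d term: (1×0.0489)² = 0.00239
  q term: (-0.5×0.0763)² = 0.00146
  b term: (-0.5×0.0687)² = 0.00118
  w term: (1×0.102)² = 0.0105
Total = 0.0157. Share from w = 0.0105/0.0157 = 0.665.

66.5%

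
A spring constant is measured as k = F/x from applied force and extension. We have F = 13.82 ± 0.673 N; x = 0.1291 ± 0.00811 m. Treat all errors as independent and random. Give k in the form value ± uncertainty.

107.0 ± 8.51 N/m

Relative error in a monomial: (δk/k)² = Σ (nᵢ · δxᵢ/xᵢ)².
  (1·δF/F)² = (1×0.0487)² = 0.00237;  (-1·δx/x)² = (-1×0.0628)² = 0.00395
δk/k = √(0.00632) = 0.0795
k = 107.0 N/m, so δk = 0.0795 × 107.0 = 8.51 N/m.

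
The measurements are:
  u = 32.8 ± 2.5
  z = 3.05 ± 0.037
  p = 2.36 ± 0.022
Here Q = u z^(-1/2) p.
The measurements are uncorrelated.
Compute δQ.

3.41

Products/powers → add relative errors in quadrature, weighted by exponent:
  (1·δu/u)² = (1×0.0762)² = 0.00581;  (−½·δz/z)² = (-0.5×0.0121)² = 3.68e-05;  (1·δp/p)² = (1×0.00932)² = 8.69e-05
δQ/Q = √(0.00593) = 0.0770
Q = 44.3, so δQ = 0.0770 × 44.3 = 3.41.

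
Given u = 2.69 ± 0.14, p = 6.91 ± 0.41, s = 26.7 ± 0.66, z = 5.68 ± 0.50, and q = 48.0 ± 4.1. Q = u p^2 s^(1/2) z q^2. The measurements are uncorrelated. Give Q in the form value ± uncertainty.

For a monomial Q ∝ u, p^2, s^(1/2), z, q^2, fractional errors add in quadrature:
  (1·δu/u)² = (1×0.0520)² = 0.00271;  (2·δp/p)² = (2×0.0593)² = 0.0141;  (½·δs/s)² = (0.5×0.0247)² = 0.000153;  (1·δz/z)² = (1×0.0880)² = 0.00775;  (2·δq/q)² = (2×0.0854)² = 0.0292
δQ/Q = √(0.0539) = 0.232
Q = 8.69e+06, so δQ = 0.232 × 8.69e+06 = 2.02e+06.

(8.69 ± 2.02) × 10^6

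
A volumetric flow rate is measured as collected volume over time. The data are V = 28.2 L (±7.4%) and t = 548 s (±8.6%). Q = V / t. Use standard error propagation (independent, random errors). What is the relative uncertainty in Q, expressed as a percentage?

11.3%

Relative error in a monomial: (δQ/Q)² = Σ (nᵢ · δxᵢ/xᵢ)².
  (1·δV/V)² = (1×0.0740)² = 0.00548;  (-1·δt/t)² = (-1×0.0860)² = 0.00740
δQ/Q = √(0.0129) = 0.113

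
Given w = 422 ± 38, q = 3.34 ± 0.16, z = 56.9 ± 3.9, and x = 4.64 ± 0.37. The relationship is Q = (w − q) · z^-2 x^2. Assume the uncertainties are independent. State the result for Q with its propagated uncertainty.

2.78 ± 0.638

Let u = w − q = 419. δu = √(δw² + δq²) = √(1440 + 0.0256) = 38.0, so δu/u = 0.0908.
Q is then a monomial in u, z, x:
δQ/Q = √((δu/u)² + (-2·δz/z)² + (2·δx/x)²) = √(0.00824 + 0.0188 + 0.0254) = 0.229
Q = 2.78, so δQ = 0.229 × 2.78 = 0.638.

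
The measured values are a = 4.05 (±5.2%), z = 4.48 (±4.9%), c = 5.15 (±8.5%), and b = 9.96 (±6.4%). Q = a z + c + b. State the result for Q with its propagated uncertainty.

33.3 ± 1.51

Let p = a·z = 18.1. δp/p = √((1·δa/a)² + (1·δz/z)²) = √(0.00270 + 0.00240) = 0.0714, so δp = 1.30.
Q = p + c + b: δQ = √(δp² + δc² + δb²) = √(1.68 + 0.192 + 0.406) = 1.51
Q = 33.3.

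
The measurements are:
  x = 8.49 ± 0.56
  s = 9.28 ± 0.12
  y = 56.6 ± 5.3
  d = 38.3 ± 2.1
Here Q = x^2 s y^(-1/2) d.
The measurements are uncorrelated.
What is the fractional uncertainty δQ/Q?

0.151

Each factor contributes (exponent × relative error)² to (δQ/Q)²:
  (2·δx/x)² = (2×0.0660)² = 0.0174;  (1·δs/s)² = (1×0.0129)² = 0.000167;  (−½·δy/y)² = (-0.5×0.0936)² = 0.00219;  (1·δd/d)² = (1×0.0548)² = 0.00301
δQ/Q = √(0.0228) = 0.151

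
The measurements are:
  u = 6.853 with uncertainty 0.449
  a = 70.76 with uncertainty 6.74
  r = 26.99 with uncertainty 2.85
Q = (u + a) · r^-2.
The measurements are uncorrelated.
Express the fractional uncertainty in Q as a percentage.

22.8%

Let w = u + a = 77.61. δw = √(δu² + δa²) = √(0.202 + 45.4) = 6.75, so δw/w = 0.0870.
Q is then a monomial in w, r:
δQ/Q = √((δw/w)² + (-2·δr/r)²) = √(0.00757 + 0.0446) = 0.228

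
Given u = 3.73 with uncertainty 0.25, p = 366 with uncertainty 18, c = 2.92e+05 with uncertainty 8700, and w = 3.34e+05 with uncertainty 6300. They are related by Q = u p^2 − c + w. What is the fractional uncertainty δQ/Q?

Let h = u·p^2 = 5e+05. δh/h = √((1·δu/u)² + (2·δp/p)²) = √(0.00449 + 0.00967) = 0.119, so δh = 59500.
Q = h − c + w: δQ = √(δh² + δc² + δw²) = √(3.54e+09 + 7.57e+07 + 3.97e+07) = 60400
Q = 5.42e+05, so δQ/Q = 60400/5.42e+05 = 0.112.

0.112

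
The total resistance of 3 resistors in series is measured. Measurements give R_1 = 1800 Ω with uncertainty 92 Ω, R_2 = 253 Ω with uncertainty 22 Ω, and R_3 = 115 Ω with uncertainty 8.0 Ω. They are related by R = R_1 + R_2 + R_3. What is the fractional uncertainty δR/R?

R is a linear combination, so absolute uncertainties add in quadrature:
  (δR_1)² = 8460;  (δR_2)² = 484;  (δR_3)² = 64.0
δR = √(9010) = 94.9 Ω
R = 2170 Ω, so δR/R = 94.9/2170 = 0.0438.

0.0438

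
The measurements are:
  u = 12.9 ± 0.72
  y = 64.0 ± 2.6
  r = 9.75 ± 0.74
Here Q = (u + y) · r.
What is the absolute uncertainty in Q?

Let w = u + y = 76.9. δw = √(δu² + δy²) = √(0.518 + 6.76) = 2.70, so δw/w = 0.0351.
Q is then a monomial in w, r:
δQ/Q = √((δw/w)² + (1·δr/r)²) = √(0.00123 + 0.00576) = 0.0836
Q = 750, so δQ = 0.0836 × 750 = 62.7.

62.7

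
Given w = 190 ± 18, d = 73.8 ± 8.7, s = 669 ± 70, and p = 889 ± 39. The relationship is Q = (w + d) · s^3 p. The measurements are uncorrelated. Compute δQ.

2.29e+13

Let u = w + d = 264. δu = √(δw² + δd²) = √(324 + 75.7) = 20.0, so δu/u = 0.0758.
Q is then a monomial in u, s, p:
δQ/Q = √((δu/u)² + (3·δs/s)² + (1·δp/p)²) = √(0.00574 + 0.0985 + 0.00192) = 0.326
Q = 7.02e+13, so δQ = 0.326 × 7.02e+13 = 2.29e+13.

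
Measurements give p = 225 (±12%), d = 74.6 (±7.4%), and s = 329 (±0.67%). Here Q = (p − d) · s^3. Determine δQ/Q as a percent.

18.4%

Let u = p − d = 150. δu = √(δp² + δd²) = √(729 + 30.5) = 27.6, so δu/u = 0.183.
Q is then a monomial in u, s:
δQ/Q = √((δu/u)² + (3·δs/s)²) = √(0.0336 + 0.000404) = 0.184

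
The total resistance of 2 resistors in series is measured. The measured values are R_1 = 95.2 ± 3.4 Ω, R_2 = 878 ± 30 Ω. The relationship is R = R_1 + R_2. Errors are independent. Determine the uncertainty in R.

Absolute uncertainties add in quadrature for a linear combination:
  (δR_1)² = 11.6;  (δR_2)² = 900
δR = √(912) = 30.2 Ω

30.2 Ω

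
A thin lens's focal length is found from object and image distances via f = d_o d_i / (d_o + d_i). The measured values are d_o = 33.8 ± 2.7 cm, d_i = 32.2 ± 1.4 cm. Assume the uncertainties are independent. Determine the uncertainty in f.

∂f/∂d_o = (d_i/(d_o+d_i))² = 0.238;  ∂f/∂d_i = (d_o/(d_o+d_i))² = 0.262
δf = √((∂f/∂d_o · δd_o)² + (∂f/∂d_i · δd_i)²) = √(0.413 + 0.135) = 0.740 cm

0.740 cm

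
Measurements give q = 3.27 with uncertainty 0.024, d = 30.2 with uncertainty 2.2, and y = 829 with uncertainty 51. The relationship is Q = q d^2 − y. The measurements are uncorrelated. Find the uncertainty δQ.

438

Let p = q·d^2 = 2980. δp/p = √((1·δq/q)² + (2·δd/d)²) = √(5.39e-05 + 0.0212) = 0.146, so δp = 435.
Q = p − y: δQ = √(δp² + δy²) = √(1.89e+05 + 2600) = 438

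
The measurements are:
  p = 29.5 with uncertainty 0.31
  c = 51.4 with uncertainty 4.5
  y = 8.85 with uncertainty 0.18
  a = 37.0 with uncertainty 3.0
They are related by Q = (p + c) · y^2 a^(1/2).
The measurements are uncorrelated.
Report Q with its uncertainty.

38500 ± 3090

Let u = p + c = 80.9. δu = √(δp² + δc²) = √(0.0961 + 20.2) = 4.51, so δu/u = 0.0558.
Q is then a monomial in u, y, a:
δQ/Q = √((δu/u)² + (2·δy/y)² + (½·δa/a)²) = √(0.00311 + 0.00165 + 0.00164) = 0.0800
Q = 38500, so δQ = 0.0800 × 38500 = 3090.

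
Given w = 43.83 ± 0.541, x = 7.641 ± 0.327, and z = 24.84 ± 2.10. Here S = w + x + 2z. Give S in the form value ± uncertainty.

S is a linear combination, so absolute uncertainties add in quadrature:
  (δw)² = 0.293;  (δx)² = 0.107;  (2·δz)² = 17.6
δS = √(18.0) = 4.25
S = 101.2.

101.2 ± 4.25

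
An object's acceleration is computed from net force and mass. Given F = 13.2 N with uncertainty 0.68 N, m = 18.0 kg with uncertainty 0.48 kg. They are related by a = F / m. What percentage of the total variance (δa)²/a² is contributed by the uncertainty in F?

(δa/a)² = (1·δF/F)² + (-1·δm/m)²
  F term: (1×0.0515)² = 0.00265
  m term: (-1×0.0267)² = 0.000711
Total = 0.00336. Share from F = 0.00265/0.00336 = 0.789.

78.9%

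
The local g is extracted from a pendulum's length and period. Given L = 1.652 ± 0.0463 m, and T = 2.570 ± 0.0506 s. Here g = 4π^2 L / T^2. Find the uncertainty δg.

0.477 m/s^2

Products/powers → add relative errors in quadrature, weighted by exponent:
  (1·δL/L)² = (1×0.0280)² = 0.000785;  (-2·δT/T)² = (-2×0.0197)² = 0.00155
δg/g = √(0.00234) = 0.0483
g = 9.874 m/s^2, so δg = 0.0483 × 9.874 = 0.477 m/s^2.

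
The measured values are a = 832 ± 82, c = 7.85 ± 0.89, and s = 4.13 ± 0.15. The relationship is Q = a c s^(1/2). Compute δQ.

Products/powers → add relative errors in quadrature, weighted by exponent:
  (1·δa/a)² = (1×0.0986)² = 0.00971;  (1·δc/c)² = (1×0.113)² = 0.0129;  (½·δs/s)² = (0.5×0.0363)² = 0.000330
δQ/Q = √(0.0229) = 0.151
Q = 13300, so δQ = 0.151 × 13300 = 2010.

2010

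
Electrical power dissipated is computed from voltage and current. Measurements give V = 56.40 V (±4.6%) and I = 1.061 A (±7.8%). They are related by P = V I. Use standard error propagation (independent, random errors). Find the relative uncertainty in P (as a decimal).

0.0906

Each factor contributes (exponent × relative error)² to (δP/P)²:
  (1·δV/V)² = (1×0.0460)² = 0.00212;  (1·δI/I)² = (1×0.0780)² = 0.00608
δP/P = √(0.00820) = 0.0906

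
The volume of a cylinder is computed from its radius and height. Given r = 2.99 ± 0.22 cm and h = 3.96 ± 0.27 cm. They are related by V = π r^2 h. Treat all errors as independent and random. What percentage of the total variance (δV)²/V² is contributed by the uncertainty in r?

82.3%

(δV/V)² = (2·δr/r)² + (1·δh/h)²
  r term: (2×0.0736)² = 0.0217
  h term: (1×0.0682)² = 0.00465
Total = 0.0263. Share from r = 0.0217/0.0263 = 0.823.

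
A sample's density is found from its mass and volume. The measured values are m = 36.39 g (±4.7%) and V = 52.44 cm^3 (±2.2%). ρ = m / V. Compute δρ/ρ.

0.0519

Products/powers → add relative errors in quadrature, weighted by exponent:
  (1·δm/m)² = (1×0.0470)² = 0.00221;  (-1·δV/V)² = (-1×0.0220)² = 0.000484
δρ/ρ = √(0.00269) = 0.0519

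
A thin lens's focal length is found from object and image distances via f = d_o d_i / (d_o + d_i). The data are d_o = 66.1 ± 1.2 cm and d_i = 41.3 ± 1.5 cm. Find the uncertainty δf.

∂f/∂d_o = (d_i/(d_o+d_i))² = 0.148;  ∂f/∂d_i = (d_o/(d_o+d_i))² = 0.379
δf = √((∂f/∂d_o · δd_o)² + (∂f/∂d_i · δd_i)²) = √(0.0315 + 0.323) = 0.595 cm

0.595 cm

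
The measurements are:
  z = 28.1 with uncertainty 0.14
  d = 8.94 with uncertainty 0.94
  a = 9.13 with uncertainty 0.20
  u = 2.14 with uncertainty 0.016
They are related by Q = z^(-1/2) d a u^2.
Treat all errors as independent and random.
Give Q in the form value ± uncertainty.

70.5 ± 7.65

Each factor contributes (exponent × relative error)² to (δQ/Q)²:
  (−½·δz/z)² = (-0.5×0.00498)² = 6.21e-06;  (1·δd/d)² = (1×0.105)² = 0.0111;  (1·δa/a)² = (1×0.0219)² = 0.000480;  (2·δu/u)² = (2×0.00748)² = 0.000224
δQ/Q = √(0.0118) = 0.108
Q = 70.5, so δQ = 0.108 × 70.5 = 7.65.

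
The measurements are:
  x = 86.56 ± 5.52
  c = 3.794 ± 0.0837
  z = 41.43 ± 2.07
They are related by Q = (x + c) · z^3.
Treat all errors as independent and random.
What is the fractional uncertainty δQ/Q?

Let u = x + c = 90.35. δu = √(δx² + δc²) = √(30.5 + 0.00701) = 5.52, so δu/u = 0.0611.
Q is then a monomial in u, z:
δQ/Q = √((δu/u)² + (3·δz/z)²) = √(0.00373 + 0.0225) = 0.162

0.162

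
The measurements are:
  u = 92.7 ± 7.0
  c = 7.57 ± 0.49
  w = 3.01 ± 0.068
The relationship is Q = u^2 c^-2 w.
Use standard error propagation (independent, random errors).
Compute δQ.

Since Q is a product/quotient, work with relative uncertainties:
  (2·δu/u)² = (2×0.0755)² = 0.0228;  (-2·δc/c)² = (-2×0.0647)² = 0.0168;  (1·δw/w)² = (1×0.0226)² = 0.000510
δQ/Q = √(0.0401) = 0.200
Q = 451, so δQ = 0.200 × 451 = 90.4.

90.4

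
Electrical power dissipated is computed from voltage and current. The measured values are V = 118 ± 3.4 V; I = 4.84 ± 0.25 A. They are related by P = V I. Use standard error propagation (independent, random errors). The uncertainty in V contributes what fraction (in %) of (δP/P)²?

(δP/P)² = (1·δV/V)² + (1·δI/I)²
  V term: (1×0.0288)² = 0.000830
  I term: (1×0.0517)² = 0.00267
Total = 0.00350. Share from V = 0.000830/0.00350 = 0.237.

23.7%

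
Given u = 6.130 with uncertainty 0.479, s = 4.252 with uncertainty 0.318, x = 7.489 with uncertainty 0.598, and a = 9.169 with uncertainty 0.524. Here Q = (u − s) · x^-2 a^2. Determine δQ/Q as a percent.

Let w = u − s = 1.878. δw = √(δu² + δs²) = √(0.229 + 0.101) = 0.575, so δw/w = 0.306.
Q is then a monomial in w, x, a:
δQ/Q = √((δw/w)² + (-2·δx/x)² + (2·δa/a)²) = √(0.0937 + 0.0255 + 0.0131) = 0.364

36.4%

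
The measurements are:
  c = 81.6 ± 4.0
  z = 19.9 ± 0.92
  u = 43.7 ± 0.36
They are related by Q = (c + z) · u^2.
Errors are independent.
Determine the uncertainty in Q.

Let w = c + z = 102. δw = √(δc² + δz²) = √(16.0 + 0.846) = 4.10, so δw/w = 0.0404.
Q is then a monomial in w, u:
δQ/Q = √((δw/w)² + (2·δu/u)²) = √(0.00164 + 0.000271) = 0.0437
Q = 1.94e+05, so δQ = 0.0437 × 1.94e+05 = 8460.

8460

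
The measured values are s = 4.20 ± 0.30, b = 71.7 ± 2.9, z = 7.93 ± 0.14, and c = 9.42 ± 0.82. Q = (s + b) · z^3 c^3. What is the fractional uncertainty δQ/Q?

Let u = s + b = 75.9. δu = √(δs² + δb²) = √(0.0900 + 8.41) = 2.92, so δu/u = 0.0384.
Q is then a monomial in u, z, c:
δQ/Q = √((δu/u)² + (3·δz/z)² + (3·δc/c)²) = √(0.00148 + 0.00281 + 0.0682) = 0.269

0.269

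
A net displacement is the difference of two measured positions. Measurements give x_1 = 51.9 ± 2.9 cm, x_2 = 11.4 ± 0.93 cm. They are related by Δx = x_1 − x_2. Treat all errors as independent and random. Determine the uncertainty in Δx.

Each term contributes (cᵢ δxᵢ)² to (δΔx)²:
  (δx_1)² = 8.41;  (δx_2)² = 0.865
δΔx = √(9.27) = 3.05 cm

3.05 cm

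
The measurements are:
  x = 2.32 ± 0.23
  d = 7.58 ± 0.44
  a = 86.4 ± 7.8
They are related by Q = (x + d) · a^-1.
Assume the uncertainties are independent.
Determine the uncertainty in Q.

Let u = x + d = 9.90. δu = √(δx² + δd²) = √(0.0529 + 0.194) = 0.496, so δu/u = 0.0502.
Q is then a monomial in u, a:
δQ/Q = √((δu/u)² + (-1·δa/a)²) = √(0.00252 + 0.00815) = 0.103
Q = 0.115, so δQ = 0.103 × 0.115 = 0.0118.

0.0118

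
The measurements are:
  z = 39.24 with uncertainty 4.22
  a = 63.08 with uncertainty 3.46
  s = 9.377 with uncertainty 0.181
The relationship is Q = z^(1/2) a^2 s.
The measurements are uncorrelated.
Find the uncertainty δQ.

Q is a product of powers, so relative uncertainties combine in quadrature:
  (½·δz/z)² = (0.5×0.108)² = 0.00289;  (2·δa/a)² = (2×0.0549)² = 0.0120;  (1·δs/s)² = (1×0.0193)² = 0.000373
δQ/Q = √(0.0153) = 0.124
Q = 233700, so δQ = 0.124 × 233700 = 28900.

28900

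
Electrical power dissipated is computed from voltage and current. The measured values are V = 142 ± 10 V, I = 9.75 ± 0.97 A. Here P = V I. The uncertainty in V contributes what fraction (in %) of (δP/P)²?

(δP/P)² = (1·δV/V)² + (1·δI/I)²
  V term: (1×0.0704)² = 0.00496
  I term: (1×0.0995)² = 0.00990
Total = 0.0149. Share from V = 0.00496/0.0149 = 0.334.

33.4%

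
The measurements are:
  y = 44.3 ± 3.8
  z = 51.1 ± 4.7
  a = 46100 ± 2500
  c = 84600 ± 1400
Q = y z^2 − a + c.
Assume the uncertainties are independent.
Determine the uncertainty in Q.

23700

Let p = y·z^2 = 1.16e+05. δp/p = √((1·δy/y)² + (2·δz/z)²) = √(0.00736 + 0.0338) = 0.203, so δp = 23500.
Q = p − a + c: δQ = √(δp² + δa² + δc²) = √(5.51e+08 + 6.25e+06 + 1.96e+06) = 23700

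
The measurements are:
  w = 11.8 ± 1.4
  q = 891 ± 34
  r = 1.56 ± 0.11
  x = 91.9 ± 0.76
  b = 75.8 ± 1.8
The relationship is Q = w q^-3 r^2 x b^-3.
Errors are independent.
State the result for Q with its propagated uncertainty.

(8.57 ± 1.96) × 10^-12

Since Q is a product/quotient, work with relative uncertainties:
  (1·δw/w)² = (1×0.119)² = 0.0141;  (-3·δq/q)² = (-3×0.0382)² = 0.0131;  (2·δr/r)² = (2×0.0705)² = 0.0199;  (1·δx/x)² = (1×0.00827)² = 6.84e-05;  (-3·δb/b)² = (-3×0.0237)² = 0.00508
δQ/Q = √(0.0522) = 0.229
Q = 8.57e-12, so δQ = 0.229 × 8.57e-12 = 1.96e-12.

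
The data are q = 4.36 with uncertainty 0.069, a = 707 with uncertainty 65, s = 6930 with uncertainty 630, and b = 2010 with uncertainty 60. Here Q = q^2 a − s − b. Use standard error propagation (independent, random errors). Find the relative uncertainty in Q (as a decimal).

0.323

Let p = q^2·a = 13400. δp/p = √((2·δq/q)² + (1·δa/a)²) = √(0.00100 + 0.00845) = 0.0972, so δp = 1310.
Q = p − s − b: δQ = √(δp² + δs² + δb²) = √(1.71e+06 + 3.97e+05 + 3600) = 1450
Q = 4500, so δQ/Q = 1450/4500 = 0.323.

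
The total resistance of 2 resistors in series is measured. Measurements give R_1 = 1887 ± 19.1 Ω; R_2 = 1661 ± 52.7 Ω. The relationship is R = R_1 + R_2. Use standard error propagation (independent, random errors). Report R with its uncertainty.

3548 ± 56.1 Ω

Absolute uncertainties add in quadrature for a linear combination:
  (δR_1)² = 365;  (δR_2)² = 2780
δR = √(3140) = 56.1 Ω
R = 3548 Ω.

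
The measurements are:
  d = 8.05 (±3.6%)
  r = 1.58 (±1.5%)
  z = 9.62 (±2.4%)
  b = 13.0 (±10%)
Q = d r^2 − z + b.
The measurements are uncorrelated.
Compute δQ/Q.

0.0691

Let p = d·r^2 = 20.1. δp/p = √((1·δd/d)² + (2·δr/r)²) = √(0.00130 + 0.000900) = 0.0469, so δp = 0.942.
Q = p − z + b: δQ = √(δp² + δz² + δb²) = √(0.887 + 0.0533 + 1.69) = 1.62
Q = 23.5, so δQ/Q = 1.62/23.5 = 0.0691.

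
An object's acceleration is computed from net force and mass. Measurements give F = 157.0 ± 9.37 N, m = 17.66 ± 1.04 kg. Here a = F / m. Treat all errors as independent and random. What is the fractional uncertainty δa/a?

a is a product of powers, so relative uncertainties combine in quadrature:
  (1·δF/F)² = (1×0.0597)² = 0.00356;  (-1·δm/m)² = (-1×0.0589)² = 0.00347
δa/a = √(0.00703) = 0.0838

0.0838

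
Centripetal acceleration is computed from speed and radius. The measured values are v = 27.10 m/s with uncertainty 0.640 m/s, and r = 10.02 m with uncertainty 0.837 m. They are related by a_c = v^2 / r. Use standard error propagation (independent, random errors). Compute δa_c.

a_c is a product of powers, so relative uncertainties combine in quadrature:
  (2·δv/v)² = (2×0.0236)² = 0.00223;  (-1·δr/r)² = (-1×0.0835)² = 0.00698
δa_c/a_c = √(0.00921) = 0.0960
a_c = 73.29 m/s^2, so δa_c = 0.0960 × 73.29 = 7.03 m/s^2.

7.03 m/s^2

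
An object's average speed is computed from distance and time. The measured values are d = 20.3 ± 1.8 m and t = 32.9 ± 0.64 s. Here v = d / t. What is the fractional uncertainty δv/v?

Since v is a product/quotient, work with relative uncertainties:
  (1·δd/d)² = (1×0.0887)² = 0.00786;  (-1·δt/t)² = (-1×0.0195)² = 0.000378
δv/v = √(0.00824) = 0.0908

0.0908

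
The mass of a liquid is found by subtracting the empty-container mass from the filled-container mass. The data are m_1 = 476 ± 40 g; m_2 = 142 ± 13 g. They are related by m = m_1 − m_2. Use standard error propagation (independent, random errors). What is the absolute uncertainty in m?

m is a linear combination, so absolute uncertainties add in quadrature:
  (δm_1)² = 1600;  (δm_2)² = 169
δm = √(1770) = 42.1 g

42.1 g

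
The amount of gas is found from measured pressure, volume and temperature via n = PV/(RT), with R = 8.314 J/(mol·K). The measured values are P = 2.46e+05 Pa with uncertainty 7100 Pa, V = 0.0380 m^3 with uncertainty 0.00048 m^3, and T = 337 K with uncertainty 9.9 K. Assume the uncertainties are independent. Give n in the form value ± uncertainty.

3.34 ± 0.144 mol

Relative error in a monomial: (δn/n)² = Σ (nᵢ · δxᵢ/xᵢ)².
  (1·δP/P)² = (1×0.0289)² = 0.000833;  (1·δV/V)² = (1×0.0126)² = 0.000160;  (-1·δT/T)² = (-1×0.0294)² = 0.000863
δn/n = √(0.00186) = 0.0431
n = 3.34 mol, so δn = 0.0431 × 3.34 = 0.144 mol.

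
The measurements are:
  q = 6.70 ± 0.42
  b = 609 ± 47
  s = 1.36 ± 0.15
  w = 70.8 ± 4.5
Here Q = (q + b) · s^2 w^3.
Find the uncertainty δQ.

1.22e+08

Let u = q + b = 616. δu = √(δq² + δb²) = √(0.176 + 2210) = 47.0, so δu/u = 0.0763.
Q is then a monomial in u, s, w:
δQ/Q = √((δu/u)² + (2·δs/s)² + (3·δw/w)²) = √(0.00583 + 0.0487 + 0.0364) = 0.301
Q = 4.04e+08, so δQ = 0.301 × 4.04e+08 = 1.22e+08.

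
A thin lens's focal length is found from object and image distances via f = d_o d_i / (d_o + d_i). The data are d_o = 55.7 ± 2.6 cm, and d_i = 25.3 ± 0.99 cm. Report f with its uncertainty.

17.4 ± 0.532 cm

∂f/∂d_o = (d_i/(d_o+d_i))² = 0.0976;  ∂f/∂d_i = (d_o/(d_o+d_i))² = 0.473
δf = √((∂f/∂d_o · δd_o)² + (∂f/∂d_i · δd_i)²) = √(0.0643 + 0.219) = 0.532 cm
f = 17.4 cm.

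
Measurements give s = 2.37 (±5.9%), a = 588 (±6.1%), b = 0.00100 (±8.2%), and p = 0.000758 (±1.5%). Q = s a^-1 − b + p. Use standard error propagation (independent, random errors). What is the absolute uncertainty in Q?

Let w = s·a^-1 = 0.00403. δw/w = √((1·δs/s)² + (-1·δa/a)²) = √(0.00348 + 0.00372) = 0.0849, so δw = 0.000342.
Q = w − b + p: δQ = √(δw² + δb² + δp²) = √(1.17e-07 + 6.72e-09 + 1.29e-10) = 0.000352

0.000352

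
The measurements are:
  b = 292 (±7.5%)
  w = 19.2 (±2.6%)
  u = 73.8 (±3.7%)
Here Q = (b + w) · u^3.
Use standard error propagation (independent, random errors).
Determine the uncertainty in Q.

1.64e+07

Let h = b + w = 311. δh = √(δb² + δw²) = √(480 + 0.249) = 21.9, so δh/h = 0.0704.
Q is then a monomial in h, u:
δQ/Q = √((δh/h)² + (3·δu/u)²) = √(0.00495 + 0.0123) = 0.131
Q = 1.25e+08, so δQ = 0.131 × 1.25e+08 = 1.64e+07.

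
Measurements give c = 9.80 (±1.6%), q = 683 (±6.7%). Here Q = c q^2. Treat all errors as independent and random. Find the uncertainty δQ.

For a monomial Q ∝ c, q^2, fractional errors add in quadrature:
  (1·δc/c)² = (1×0.0160)² = 0.000256;  (2·δq/q)² = (2×0.0670)² = 0.0180
δQ/Q = √(0.0182) = 0.135
Q = 4.57e+06, so δQ = 0.135 × 4.57e+06 = 6.17e+05.

6.17e+05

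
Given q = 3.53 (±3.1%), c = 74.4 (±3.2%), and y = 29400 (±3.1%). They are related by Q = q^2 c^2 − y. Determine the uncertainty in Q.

6210

Let p = q^2·c^2 = 69000. δp/p = √((2·δq/q)² + (2·δc/c)²) = √(0.00384 + 0.00410) = 0.0891, so δp = 6150.
Q = p − y: δQ = √(δp² + δy²) = √(3.78e+07 + 8.31e+05) = 6210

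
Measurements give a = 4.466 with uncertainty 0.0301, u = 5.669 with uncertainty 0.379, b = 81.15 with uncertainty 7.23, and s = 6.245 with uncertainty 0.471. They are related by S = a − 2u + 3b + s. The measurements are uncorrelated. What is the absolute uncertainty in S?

Absolute uncertainties add in quadrature for a linear combination:
  (δa)² = 0.000906;  (2·δu)² = 0.575;  (3·δb)² = 470;  (δs)² = 0.222
δS = √(471) = 21.7

21.7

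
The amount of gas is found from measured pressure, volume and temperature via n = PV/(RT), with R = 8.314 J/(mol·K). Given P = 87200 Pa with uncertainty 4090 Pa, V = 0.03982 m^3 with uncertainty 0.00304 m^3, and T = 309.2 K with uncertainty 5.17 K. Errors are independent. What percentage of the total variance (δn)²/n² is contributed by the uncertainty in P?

26.5%

(δn/n)² = (1·δP/P)² + (1·δV/V)² + (-1·δT/T)²
  P term: (1×0.0469)² = 0.00220
  V term: (1×0.0763)² = 0.00583
  T term: (-1×0.0167)² = 0.000280
Total = 0.00831. Share from P = 0.00220/0.00831 = 0.265.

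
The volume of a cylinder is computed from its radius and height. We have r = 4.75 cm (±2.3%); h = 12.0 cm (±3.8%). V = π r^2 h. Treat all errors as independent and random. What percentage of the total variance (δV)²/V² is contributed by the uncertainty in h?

40.6%

(δV/V)² = (2·δr/r)² + (1·δh/h)²
  r term: (2×0.0230)² = 0.00212
  h term: (1×0.0380)² = 0.00144
Total = 0.00356. Share from h = 0.00144/0.00356 = 0.406.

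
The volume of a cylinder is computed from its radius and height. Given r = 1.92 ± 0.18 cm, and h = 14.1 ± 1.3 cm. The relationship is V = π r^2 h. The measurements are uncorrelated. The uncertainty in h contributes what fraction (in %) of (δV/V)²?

19.5%

(δV/V)² = (2·δr/r)² + (1·δh/h)²
  r term: (2×0.0938)² = 0.0352
  h term: (1×0.0922)² = 0.00850
Total = 0.0437. Share from h = 0.00850/0.0437 = 0.195.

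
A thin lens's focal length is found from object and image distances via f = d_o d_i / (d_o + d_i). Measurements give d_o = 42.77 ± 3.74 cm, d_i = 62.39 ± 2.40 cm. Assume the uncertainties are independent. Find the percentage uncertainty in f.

∂f/∂d_o = (d_i/(d_o+d_i))² = 0.352;  ∂f/∂d_i = (d_o/(d_o+d_i))² = 0.165
δf = √((∂f/∂d_o · δd_o)² + (∂f/∂d_i · δd_i)²) = √(1.73 + 0.158) = 1.37 cm
f = 25.37 cm, so δf/f = 1.37/25.37 = 0.0542.

5.42%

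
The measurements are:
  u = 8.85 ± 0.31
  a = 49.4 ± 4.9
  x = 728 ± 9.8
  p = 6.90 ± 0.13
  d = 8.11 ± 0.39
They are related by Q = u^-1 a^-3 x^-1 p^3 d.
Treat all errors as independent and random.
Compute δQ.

Relative error in a monomial: (δQ/Q)² = Σ (nᵢ · δxᵢ/xᵢ)².
  (-1·δu/u)² = (-1×0.0350)² = 0.00123;  (-3·δa/a)² = (-3×0.0992)² = 0.0885;  (-1·δx/x)² = (-1×0.0135)² = 0.000181;  (3·δp/p)² = (3×0.0188)² = 0.00319;  (1·δd/d)² = (1×0.0481)² = 0.00231
δQ/Q = √(0.0955) = 0.309
Q = 3.43e-06, so δQ = 0.309 × 3.43e-06 = 1.06e-06.

1.06e-06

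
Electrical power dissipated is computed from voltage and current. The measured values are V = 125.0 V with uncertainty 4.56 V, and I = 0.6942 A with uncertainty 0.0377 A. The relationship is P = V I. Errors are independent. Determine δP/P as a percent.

6.54%

Relative error in a monomial: (δP/P)² = Σ (nᵢ · δxᵢ/xᵢ)².
  (1·δV/V)² = (1×0.0365)² = 0.00133;  (1·δI/I)² = (1×0.0543)² = 0.00295
δP/P = √(0.00428) = 0.0654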